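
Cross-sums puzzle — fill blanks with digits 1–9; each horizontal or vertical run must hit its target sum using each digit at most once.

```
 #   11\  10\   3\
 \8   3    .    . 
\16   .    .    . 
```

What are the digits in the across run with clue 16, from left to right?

3 in 2 cells must be {1,2}.
R1C3 = 1: the only remaining digit allowed by both the 8 across and the 3 down.
R2C1 = 11 − 3 = 8 completes the 11 down.
R2C3 = 3 − 1 = 2 completes the 3 down.
R1C2 = 8 − 4 = 4 completes the 8 across.
R2C2 = 16 − 10 = 6 completes the 16 across.

8 6 2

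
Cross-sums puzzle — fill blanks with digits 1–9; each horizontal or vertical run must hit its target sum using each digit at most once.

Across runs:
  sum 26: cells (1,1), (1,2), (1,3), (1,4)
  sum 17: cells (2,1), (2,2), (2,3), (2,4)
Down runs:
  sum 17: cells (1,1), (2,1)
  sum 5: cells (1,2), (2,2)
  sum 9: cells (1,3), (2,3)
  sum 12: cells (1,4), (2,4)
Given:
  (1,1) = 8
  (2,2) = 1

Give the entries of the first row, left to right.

8 4 5 9

17 in 2 cells must be {8,9}.
(1,2) = 5 − 1 = 4 completes the 5 down.
(1,3) = 5: the only remaining digit allowed by both the 26 across and the 9 down.
(1,4) = 26 − 17 = 9 completes the 26 across.
(2,1) = 17 − 8 = 9 completes the 17 down.
(2,3) = 9 − 5 = 4 completes the 9 down.
(2,4) = 17 − 14 = 3 completes the 17 across.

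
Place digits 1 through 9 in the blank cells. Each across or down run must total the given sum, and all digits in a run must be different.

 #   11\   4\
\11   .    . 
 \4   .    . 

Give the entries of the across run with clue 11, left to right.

8 3

4 in 2 cells must be {1,3}.
The 11 across and the 4 down share only 3, so R1C2 = 3.
The 4 across and the 11 down share only 3, so R2C1 = 3.
R2C2 = 4 − 3 = 1 completes the 4 across.
R1C1 = 11 − 3 = 8 completes the 11 across.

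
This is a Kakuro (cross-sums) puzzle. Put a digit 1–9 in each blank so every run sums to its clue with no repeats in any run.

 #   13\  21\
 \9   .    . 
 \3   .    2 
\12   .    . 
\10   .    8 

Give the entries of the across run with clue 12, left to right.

7 5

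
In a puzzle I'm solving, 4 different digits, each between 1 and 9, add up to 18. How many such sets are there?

4 distinct digits from 1–9 sum between 10 and 30.

11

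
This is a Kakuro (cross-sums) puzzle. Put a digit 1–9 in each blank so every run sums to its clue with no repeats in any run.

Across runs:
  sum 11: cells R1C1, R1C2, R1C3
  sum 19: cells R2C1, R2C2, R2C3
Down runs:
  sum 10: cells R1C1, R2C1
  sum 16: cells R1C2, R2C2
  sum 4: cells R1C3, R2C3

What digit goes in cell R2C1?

16 in 2 cells must be {7,9}; 4 in 2 cells must be {1,3}.
The 11 across and the 16 down share only 7, so R1C2 = 7.
R2C2 = 16 − 7 = 9 completes the 16 down.
Given what's placed, R2C3 must be 3 to fit the 19 across and 4 down.
R1C3 = 4 − 3 = 1 completes the 4 down.
R2C1 = 19 − 12 = 7 completes the 19 across.
R1C1 = 11 − 8 = 3 completes the 11 across.

7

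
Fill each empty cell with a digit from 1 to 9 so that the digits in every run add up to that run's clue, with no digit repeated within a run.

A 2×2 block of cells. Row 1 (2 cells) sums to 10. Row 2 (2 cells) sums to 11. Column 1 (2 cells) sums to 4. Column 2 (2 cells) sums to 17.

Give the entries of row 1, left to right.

1, 9

4 in 2 cells must be {1,3}; 17 in 2 cells must be {8,9}.
The 11 across and the 4 down share only 3, so (2,1) = 3.
(2,2) = 11 − 3 = 8 completes the 11 across.
(1,1) = 4 − 3 = 1 completes the 4 down.
(1,2) = 10 − 1 = 9 completes the 10 across.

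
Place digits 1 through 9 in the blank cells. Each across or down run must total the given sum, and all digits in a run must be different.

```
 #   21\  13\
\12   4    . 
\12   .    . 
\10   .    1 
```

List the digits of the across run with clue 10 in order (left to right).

9 1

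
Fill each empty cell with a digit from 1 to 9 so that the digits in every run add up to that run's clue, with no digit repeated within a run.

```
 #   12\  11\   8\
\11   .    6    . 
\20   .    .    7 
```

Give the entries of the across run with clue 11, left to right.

4, 6, 1

R1C3 = 8 − 7 = 1 completes the 8 down.
R2C2 = 11 − 6 = 5 completes the 11 down.
R1C1 = 11 − 7 = 4 completes the 11 across.
R2C1 = 20 − 12 = 8 completes the 20 across.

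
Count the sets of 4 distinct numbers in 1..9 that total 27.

3

4 distinct digits from 1–9 sum between 10 and 30.
Enumerating: {3,7,8,9}, {4,6,8,9}, {5,6,7,9}.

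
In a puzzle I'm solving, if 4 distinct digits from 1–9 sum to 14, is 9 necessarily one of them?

No

Counterexample: {1,2,3,8} sums to 14 without using 9.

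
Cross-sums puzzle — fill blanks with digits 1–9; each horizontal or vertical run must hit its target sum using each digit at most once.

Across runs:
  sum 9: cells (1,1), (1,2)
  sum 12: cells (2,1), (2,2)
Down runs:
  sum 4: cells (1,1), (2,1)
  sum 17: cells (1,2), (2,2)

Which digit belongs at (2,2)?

9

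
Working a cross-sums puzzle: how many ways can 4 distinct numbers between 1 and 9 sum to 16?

4 distinct digits from 1–9 sum between 10 and 30.

8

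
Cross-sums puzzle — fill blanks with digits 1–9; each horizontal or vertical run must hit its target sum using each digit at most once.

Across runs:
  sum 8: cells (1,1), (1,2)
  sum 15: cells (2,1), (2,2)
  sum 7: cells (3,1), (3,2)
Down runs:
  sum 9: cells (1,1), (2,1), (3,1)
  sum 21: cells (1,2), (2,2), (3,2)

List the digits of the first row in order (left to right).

The 15 across and the 9 down share only 6, so (2,1) = 6.
(2,2) = 15 − 6 = 9 completes the 15 across.
Nothing is forced directly, so branch on (1,1), whose candidates are 1 or 2. If (1,1) = 2: then (1,2) would have to be in {6} for the 8 across but in {4,5,7,8} for the 21 down — contradiction. So (1,1) = 1.
(1,2) = 8 − 1 = 7 completes the 8 across.
(3,1) = 9 − 7 = 2 completes the 9 down.
(3,2) = 7 − 2 = 5 completes the 7 across.

1 7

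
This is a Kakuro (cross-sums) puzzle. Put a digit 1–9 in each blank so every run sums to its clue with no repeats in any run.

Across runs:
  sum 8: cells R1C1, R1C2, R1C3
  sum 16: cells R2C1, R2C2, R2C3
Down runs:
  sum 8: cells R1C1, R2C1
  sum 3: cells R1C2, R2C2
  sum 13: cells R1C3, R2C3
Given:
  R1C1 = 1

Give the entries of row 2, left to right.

3 in 2 cells must be {1,2}.
Given what's placed, R1C2 must be 2 to fit the 8 across and 3 down.
R1C3 = 8 − 3 = 5 completes the 8 across.
R2C1 = 8 − 1 = 7 completes the 8 down.
R2C2 = 3 − 2 = 1 completes the 3 down.
R2C3 = 16 − 8 = 8 completes the 16 across.

7 1 8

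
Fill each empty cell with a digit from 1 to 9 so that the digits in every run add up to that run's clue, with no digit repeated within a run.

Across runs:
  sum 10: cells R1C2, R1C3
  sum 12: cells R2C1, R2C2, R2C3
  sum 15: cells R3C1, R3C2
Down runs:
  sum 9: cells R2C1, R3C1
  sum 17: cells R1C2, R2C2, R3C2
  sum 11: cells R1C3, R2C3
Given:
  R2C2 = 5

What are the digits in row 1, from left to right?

No cell is forced outright now. R3C2 can only be 8 or 9 (the digits allowed by both its 15 across and its 17 down). If R3C2 = 8: that forces R1C2 = 4, R1C3 = 6, after which R2C3 would have to be in {1,3,4,6} for the 12 across but in {5} for the 11 down — contradiction. So R3C2 = 9.
R1C2 = 17 − 14 = 3 completes the 17 down.
R1C3 = 10 − 3 = 7 completes the 10 across.
R2C3 = 11 − 7 = 4 completes the 11 down.
R3C1 = 15 − 9 = 6 completes the 15 across.
R2C1 = 12 − 9 = 3 completes the 12 across.

3 7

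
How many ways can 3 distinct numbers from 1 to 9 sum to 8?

3 distinct digits from 1–9 sum between 6 and 24.
Enumerating: {1,2,5}, {1,3,4}.

2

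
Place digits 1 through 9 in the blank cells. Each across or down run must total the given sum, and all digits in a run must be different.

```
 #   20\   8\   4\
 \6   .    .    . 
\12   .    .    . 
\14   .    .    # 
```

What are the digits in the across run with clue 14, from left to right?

9, 5

6 in 3 cells must be {1,2,3}; 4 in 2 cells must be {1,3}.
Only 3 fits R1C1 under both its across sum 6 and down sum 20.
Given what's placed, R1C3 must be 1 to fit the 6 across and 4 down.
R2C3 = 4 − 1 = 3 completes the 4 down.
Intersecting the 14 across with the 8 down forces R3C2 = 5.
R1C2 = 6 − 4 = 2 completes the 6 across.
Given what's placed, R2C1 must be 8 to fit the 12 across and 20 down.
R2C2 = 12 − 11 = 1 completes the 12 across.
R3C1 = 14 − 5 = 9 completes the 14 across.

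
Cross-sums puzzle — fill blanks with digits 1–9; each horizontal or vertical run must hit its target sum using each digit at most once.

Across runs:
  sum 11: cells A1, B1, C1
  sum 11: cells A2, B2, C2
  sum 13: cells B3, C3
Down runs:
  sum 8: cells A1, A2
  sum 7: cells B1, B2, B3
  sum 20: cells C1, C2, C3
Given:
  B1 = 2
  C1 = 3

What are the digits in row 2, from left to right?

2 1 8

7 in 3 cells must be {1,2,4}.
A1 = 11 − 5 = 6 completes the 11 across.
A2 = 8 − 6 = 2 completes the 8 down.
Given what's placed, C2 must be 8 to fit the 11 across and 20 down.
B3 = 4: the only remaining digit allowed by both the 13 across and the 7 down.
C3 = 13 − 4 = 9 completes the 13 across.
B2 = 11 − 10 = 1 completes the 11 across.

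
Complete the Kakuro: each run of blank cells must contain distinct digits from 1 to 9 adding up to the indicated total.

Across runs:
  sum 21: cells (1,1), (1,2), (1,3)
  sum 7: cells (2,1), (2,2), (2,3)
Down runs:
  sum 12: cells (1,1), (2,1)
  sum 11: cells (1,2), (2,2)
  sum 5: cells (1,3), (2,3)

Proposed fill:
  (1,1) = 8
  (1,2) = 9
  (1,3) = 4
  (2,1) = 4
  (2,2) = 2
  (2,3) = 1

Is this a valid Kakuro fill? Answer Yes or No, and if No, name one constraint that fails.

Yes

Across: 8+9+4=21; 4+2+1=7. Down: 8+4=12; 9+2=11; 4+1=5. No digit repeats within any run.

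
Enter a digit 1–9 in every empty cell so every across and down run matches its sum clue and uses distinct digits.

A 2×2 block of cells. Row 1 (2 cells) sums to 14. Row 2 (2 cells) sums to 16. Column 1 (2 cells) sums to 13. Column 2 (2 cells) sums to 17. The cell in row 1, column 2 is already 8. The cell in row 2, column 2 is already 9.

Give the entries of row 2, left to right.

7 9

16 in 2 cells must be {7,9}; 17 in 2 cells must be {8,9}.
(1,1) = 14 − 8 = 6 completes the 14 across.
(2,1) = 16 − 9 = 7 completes the 16 across.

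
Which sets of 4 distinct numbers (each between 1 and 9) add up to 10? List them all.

{1,2,3,4}

4 distinct digits from 1–9 sum between 10 and 30.
Only one set works: {1,2,3,4}.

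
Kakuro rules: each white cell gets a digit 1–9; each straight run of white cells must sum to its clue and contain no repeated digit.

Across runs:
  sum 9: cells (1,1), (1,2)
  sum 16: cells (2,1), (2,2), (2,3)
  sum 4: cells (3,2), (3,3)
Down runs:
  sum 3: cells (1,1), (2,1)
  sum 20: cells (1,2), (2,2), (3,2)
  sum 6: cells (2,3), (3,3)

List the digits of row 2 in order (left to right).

2, 9, 5

4 in 2 cells must be {1,3}; 3 in 2 cells must be {1,2}.
The 4 across and the 20 down share only 3, so (3,2) = 3.
(3,3) = 4 − 3 = 1 completes the 4 across.
(1,2) = 8: the only remaining digit allowed by both the 9 across and the 20 down.
(2,2) = 20 − 11 = 9 completes the 20 down.
(2,3) = 6 − 1 = 5 completes the 6 down.
(1,1) = 9 − 8 = 1 completes the 9 across.
(2,1) = 16 − 14 = 2 completes the 16 across.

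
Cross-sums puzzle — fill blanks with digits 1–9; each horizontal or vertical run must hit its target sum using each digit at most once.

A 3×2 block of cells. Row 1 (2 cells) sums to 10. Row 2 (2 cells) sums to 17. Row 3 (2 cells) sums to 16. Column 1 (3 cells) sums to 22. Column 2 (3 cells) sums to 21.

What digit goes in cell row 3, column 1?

17 in 2 cells must be {8,9}; 16 in 2 cells must be {7,9}.
Nothing is forced directly, so branch on (2,1), whose candidates are 8 or 9. If (2,1) = 8: that forces (1,1) = 9, after which (1,2) would have to be in {1} for the 10 across but in {4,5,6,7,8,9} for the 21 down — contradiction. So (2,1) = 9.
(2,2) = 17 − 9 = 8 completes the 17 across.
Given what's placed, (3,1) must be 7 to fit the 16 across and 22 down.
(3,2) = 16 − 7 = 9 completes the 16 across.
(1,1) = 22 − 16 = 6 completes the 22 down.
(1,2) = 10 − 6 = 4 completes the 10 across.

7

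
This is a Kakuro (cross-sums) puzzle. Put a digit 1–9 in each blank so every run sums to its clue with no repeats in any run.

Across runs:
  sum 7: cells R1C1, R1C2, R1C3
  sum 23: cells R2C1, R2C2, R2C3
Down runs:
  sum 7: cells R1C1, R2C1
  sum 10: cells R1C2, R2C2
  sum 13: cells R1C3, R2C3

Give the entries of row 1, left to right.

7 in 3 cells must be {1,2,4}; 23 in 3 cells must be {6,8,9}.
The 7 across and the 13 down share only 4, so R1C3 = 4.
The 23 across and the 7 down share only 6, so R2C1 = 6.
R2C3 = 13 − 4 = 9 completes the 13 down.
R1C1 = 7 − 6 = 1 completes the 7 down.
R1C2 = 7 − 5 = 2 completes the 7 across.
R2C2 = 23 − 15 = 8 completes the 23 across.

1, 2, 4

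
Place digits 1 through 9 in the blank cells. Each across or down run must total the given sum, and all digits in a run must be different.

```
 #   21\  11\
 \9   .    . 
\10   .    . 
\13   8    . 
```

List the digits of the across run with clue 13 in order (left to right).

8 5

R3C2 = 13 − 8 = 5 completes the 13 across.
Nothing is forced directly, so branch on R1C2, whose candidates are 2 or 4. If R1C2 = 4: then R1C1 would have to be in {5} for the 9 across but in {4,6,7,9} for the 21 down — contradiction. So R1C2 = 2.
R1C1 = 9 − 2 = 7 completes the 9 across.
R2C1 = 21 − 15 = 6 completes the 21 down.
R2C2 = 10 − 6 = 4 completes the 10 across.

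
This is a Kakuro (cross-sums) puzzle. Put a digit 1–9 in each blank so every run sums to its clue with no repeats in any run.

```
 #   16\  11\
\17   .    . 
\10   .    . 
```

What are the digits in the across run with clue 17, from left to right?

9 8

17 in 2 cells must be {8,9}; 16 in 2 cells must be {7,9}.
The 17 across and the 16 down share only 9, so R1C1 = 9.
R1C2 = 17 − 9 = 8 completes the 17 across.
R2C1 = 16 − 9 = 7 completes the 16 down.
R2C2 = 10 − 7 = 3 completes the 10 across.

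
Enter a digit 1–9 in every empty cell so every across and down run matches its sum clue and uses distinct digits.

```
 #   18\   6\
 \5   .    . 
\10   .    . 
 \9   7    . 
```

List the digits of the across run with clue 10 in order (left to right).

9 1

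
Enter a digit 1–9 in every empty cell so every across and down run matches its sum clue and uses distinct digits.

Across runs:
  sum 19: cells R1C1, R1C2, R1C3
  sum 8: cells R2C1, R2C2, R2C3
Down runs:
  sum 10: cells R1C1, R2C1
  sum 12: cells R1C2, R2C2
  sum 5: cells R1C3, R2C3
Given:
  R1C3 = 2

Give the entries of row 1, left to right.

R2C3 = 5 − 2 = 3 completes the 5 down.
R2C2 = 4: the only remaining digit allowed by both the 8 across and the 12 down.
R1C2 = 12 − 4 = 8 completes the 12 down.
R2C1 = 8 − 7 = 1 completes the 8 across.
R1C1 = 19 − 10 = 9 completes the 19 across.

9 8 2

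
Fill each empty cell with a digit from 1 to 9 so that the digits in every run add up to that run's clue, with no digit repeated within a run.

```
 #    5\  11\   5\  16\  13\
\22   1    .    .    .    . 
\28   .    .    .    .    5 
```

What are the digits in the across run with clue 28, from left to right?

4 7 3 9 5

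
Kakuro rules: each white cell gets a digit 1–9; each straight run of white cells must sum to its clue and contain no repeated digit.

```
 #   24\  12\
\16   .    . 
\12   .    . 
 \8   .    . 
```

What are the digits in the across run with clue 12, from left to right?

8 4

16 in 2 cells must be {7,9}; 24 in 3 cells must be {7,8,9}.
The 8 across and the 24 down share only 7, so R3C1 = 7.
R3C2 = 8 − 7 = 1 completes the 8 across.
Given what's placed, R1C1 must be 9 to fit the 16 across and 24 down.
R1C2 = 16 − 9 = 7 completes the 16 across.
R2C1 = 24 − 16 = 8 completes the 24 down.
R2C2 = 12 − 8 = 4 completes the 12 across.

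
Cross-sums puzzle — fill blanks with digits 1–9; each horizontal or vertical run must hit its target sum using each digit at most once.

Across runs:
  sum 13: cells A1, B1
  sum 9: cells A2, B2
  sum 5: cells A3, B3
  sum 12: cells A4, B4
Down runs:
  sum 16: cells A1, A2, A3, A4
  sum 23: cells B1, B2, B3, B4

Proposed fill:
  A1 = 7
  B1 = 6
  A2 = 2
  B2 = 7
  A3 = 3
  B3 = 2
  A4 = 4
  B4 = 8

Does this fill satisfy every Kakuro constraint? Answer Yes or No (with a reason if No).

Across: 7+6=13; 2+7=9; 3+2=5; 4+8=12. Down: 7+2+3+4=16; 6+7+2+8=23. No digit repeats within any run.

Yes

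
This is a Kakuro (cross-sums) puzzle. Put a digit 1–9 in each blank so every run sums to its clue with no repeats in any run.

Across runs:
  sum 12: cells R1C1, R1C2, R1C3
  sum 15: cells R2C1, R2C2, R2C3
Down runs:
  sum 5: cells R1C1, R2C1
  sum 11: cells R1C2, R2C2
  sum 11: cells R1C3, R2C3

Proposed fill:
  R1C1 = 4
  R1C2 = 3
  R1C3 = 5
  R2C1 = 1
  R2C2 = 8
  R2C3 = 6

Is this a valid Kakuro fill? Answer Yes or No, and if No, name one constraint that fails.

Yes

Across: 4+3+5=12; 1+8+6=15. Down: 4+1=5; 3+8=11; 5+6=11. No digit repeats within any run.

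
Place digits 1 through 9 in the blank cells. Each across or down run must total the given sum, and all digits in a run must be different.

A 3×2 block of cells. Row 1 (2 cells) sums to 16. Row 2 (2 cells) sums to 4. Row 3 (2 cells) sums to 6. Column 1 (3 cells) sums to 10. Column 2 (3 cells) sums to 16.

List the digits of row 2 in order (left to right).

1 3

16 in 2 cells must be {7,9}; 4 in 2 cells must be {1,3}.
The 16 across and the 10 down share only 7, so (1,1) = 7.
(1,2) = 16 − 7 = 9 completes the 16 across.
Given what's placed, (2,1) must be 1 to fit the 4 across and 10 down.
(2,2) = 4 − 1 = 3 completes the 4 across.
(3,1) = 10 − 8 = 2 completes the 10 down.
(3,2) = 6 − 2 = 4 completes the 6 across.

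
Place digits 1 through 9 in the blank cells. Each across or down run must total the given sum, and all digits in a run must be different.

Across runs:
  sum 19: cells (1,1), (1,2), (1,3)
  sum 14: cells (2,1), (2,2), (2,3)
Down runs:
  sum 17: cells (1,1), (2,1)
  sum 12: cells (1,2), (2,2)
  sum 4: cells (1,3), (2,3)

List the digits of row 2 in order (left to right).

8, 5, 1

17 in 2 cells must be {8,9}; 4 in 2 cells must be {1,3}.
The 19 across and the 4 down share only 3, so (1,3) = 3.
(2,3) = 4 − 3 = 1 completes the 4 down.
Given what's placed, (1,1) must be 9 to fit the 19 across and 17 down.
(1,2) = 19 − 12 = 7 completes the 19 across.
(2,1) = 17 − 9 = 8 completes the 17 down.
(2,2) = 14 − 9 = 5 completes the 14 across.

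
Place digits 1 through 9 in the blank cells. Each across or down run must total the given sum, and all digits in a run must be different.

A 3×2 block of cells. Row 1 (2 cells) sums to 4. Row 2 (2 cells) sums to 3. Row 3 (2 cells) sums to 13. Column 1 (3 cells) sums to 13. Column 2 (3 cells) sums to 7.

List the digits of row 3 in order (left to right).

4 in 2 cells must be {1,3}; 3 in 2 cells must be {1,2}; 7 in 3 cells must be {1,2,4}.
The 4 across and the 7 down share only 1, so (1,2) = 1.
Given what's placed, (2,2) must be 2 to fit the 3 across and 7 down.
(3,2) = 7 − 3 = 4 completes the 7 down.
(1,1) = 4 − 1 = 3 completes the 4 across.
(2,1) = 3 − 2 = 1 completes the 3 across.
(3,1) = 13 − 4 = 9 completes the 13 across.

9, 4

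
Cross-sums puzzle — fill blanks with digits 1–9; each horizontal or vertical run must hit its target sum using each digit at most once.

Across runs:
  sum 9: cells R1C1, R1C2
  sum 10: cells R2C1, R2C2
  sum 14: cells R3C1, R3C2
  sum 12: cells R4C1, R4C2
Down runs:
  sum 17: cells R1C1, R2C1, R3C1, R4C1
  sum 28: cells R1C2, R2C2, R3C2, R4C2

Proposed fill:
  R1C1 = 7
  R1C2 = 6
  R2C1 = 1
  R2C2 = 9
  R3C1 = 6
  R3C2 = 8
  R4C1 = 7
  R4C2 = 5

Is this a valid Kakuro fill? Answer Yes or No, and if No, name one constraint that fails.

No — the down run R1C1–R4C1 sums to 21, not 17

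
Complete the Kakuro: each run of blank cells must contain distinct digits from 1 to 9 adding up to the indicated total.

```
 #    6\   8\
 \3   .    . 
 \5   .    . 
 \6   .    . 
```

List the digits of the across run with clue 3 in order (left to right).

2 1

3 in 2 cells must be {1,2}; 6 in 3 cells must be {1,2,3}.
Nothing is forced directly, so branch on R1C1, whose candidates are 1 or 2. If R1C1 = 1: that forces R1C2 = 2, R2C2 = 1, R3C1 = 2, after which R3C2 would have to be in {4} for the 6 across but in {5} for the 8 down — contradiction. So R1C1 = 2.
R1C2 = 3 − 2 = 1 completes the 3 across.
Given what's placed, R3C1 must be 1 to fit the 6 across and 6 down.
R3C2 = 6 − 1 = 5 completes the 6 across.
R2C1 = 6 − 3 = 3 completes the 6 down.
R2C2 = 5 − 3 = 2 completes the 5 across.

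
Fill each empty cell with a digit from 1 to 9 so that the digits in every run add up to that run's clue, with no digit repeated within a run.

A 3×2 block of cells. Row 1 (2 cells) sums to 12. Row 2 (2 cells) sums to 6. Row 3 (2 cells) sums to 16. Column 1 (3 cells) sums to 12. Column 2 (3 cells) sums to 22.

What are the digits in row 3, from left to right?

16 in 2 cells must be {7,9}.
The 6 across and the 22 down share only 5, so (2,2) = 5.
Given what's placed, (3,2) must be 9 to fit the 16 across and 22 down.
(1,2) = 22 − 14 = 8 completes the 22 down.
(2,1) = 6 − 5 = 1 completes the 6 across.
(3,1) = 16 − 9 = 7 completes the 16 across.
(1,1) = 12 − 8 = 4 completes the 12 across.

7 9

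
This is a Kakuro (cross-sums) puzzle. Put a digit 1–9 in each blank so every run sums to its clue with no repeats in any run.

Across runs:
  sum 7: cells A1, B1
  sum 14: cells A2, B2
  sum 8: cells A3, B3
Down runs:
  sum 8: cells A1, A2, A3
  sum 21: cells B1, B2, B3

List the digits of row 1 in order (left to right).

2 5

The 14 across and the 8 down share only 5, so A2 = 5.
B2 = 14 − 5 = 9 completes the 14 across.
Nothing is forced directly, so branch on A1, whose candidates are 1 or 2. If A1 = 1: then B1 would have to be in {6} for the 7 across but in {4,5,7,8} for the 21 down — contradiction. So A1 = 2.
B1 = 7 − 2 = 5 completes the 7 across.
A3 = 8 − 7 = 1 completes the 8 down.
B3 = 8 − 1 = 7 completes the 8 across.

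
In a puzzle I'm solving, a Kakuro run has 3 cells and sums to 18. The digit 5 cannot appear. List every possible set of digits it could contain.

{1,8,9}; {2,7,9}; {3,6,9}; {3,7,8}; {4,6,8}

3 distinct digits from 1–9 sum between 6 and 24.
Dropping sets that contain 5.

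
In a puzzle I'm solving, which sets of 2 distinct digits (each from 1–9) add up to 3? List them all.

2 distinct digits from 1–9 sum between 3 and 17.
Only one set works: {1,2}.

{1,2}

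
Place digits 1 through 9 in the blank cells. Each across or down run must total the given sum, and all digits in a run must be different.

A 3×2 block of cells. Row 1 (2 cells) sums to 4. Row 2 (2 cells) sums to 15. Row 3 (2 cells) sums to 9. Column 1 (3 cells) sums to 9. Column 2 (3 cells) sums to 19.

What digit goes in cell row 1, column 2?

3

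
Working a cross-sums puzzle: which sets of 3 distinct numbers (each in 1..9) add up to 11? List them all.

{1,2,8}; {1,3,7}; {1,4,6}; {2,3,6}; {2,4,5}

3 distinct digits from 1–9 sum between 6 and 24.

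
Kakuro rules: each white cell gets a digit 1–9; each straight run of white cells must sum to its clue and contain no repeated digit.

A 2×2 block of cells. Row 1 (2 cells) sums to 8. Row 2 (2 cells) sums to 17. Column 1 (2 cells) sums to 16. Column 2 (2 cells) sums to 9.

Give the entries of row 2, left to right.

9 8

17 in 2 cells must be {8,9}; 16 in 2 cells must be {7,9}.
The 8 across and the 16 down share only 7, so (1,1) = 7.
(1,2) = 8 − 7 = 1 completes the 8 across.
(2,1) = 16 − 7 = 9 completes the 16 down.
(2,2) = 17 − 9 = 8 completes the 17 across.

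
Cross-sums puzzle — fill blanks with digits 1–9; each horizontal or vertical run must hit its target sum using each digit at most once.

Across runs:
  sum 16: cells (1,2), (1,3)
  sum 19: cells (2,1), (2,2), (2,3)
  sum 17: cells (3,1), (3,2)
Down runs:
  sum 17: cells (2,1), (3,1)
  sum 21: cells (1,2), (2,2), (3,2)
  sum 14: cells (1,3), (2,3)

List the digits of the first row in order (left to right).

16 in 2 cells must be {7,9}; 17 in 2 cells must be {8,9}.
The 16 across and the 14 down share only 9, so (1,3) = 9.
(2,3) = 14 − 9 = 5 completes the 14 down.
(1,2) = 16 − 9 = 7 completes the 16 across.
(2,1) = 8: the only remaining digit allowed by both the 19 across and the 17 down.
(2,2) = 19 − 13 = 6 completes the 19 across.
(3,1) = 17 − 8 = 9 completes the 17 down.
(3,2) = 17 − 9 = 8 completes the 17 across.

7 9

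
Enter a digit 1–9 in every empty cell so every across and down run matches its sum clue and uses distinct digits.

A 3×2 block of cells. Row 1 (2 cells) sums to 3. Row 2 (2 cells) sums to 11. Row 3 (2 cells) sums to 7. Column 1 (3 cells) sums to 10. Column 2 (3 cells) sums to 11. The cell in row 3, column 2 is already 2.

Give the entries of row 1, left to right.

2 1

3 in 2 cells must be {1,2}.
(1,2) = 1: the only remaining digit allowed by both the 3 across and the 11 down.
(2,2) = 11 − 3 = 8 completes the 11 down.
(3,1) = 7 − 2 = 5 completes the 7 across.
(1,1) = 3 − 1 = 2 completes the 3 across.
(2,1) = 11 − 8 = 3 completes the 11 across.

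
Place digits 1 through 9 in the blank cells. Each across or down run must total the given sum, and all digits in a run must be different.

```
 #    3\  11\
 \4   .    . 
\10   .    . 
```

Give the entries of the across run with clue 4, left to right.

4 in 2 cells must be {1,3}; 3 in 2 cells must be {1,2}.
The 4 across and the 3 down share only 1, so R1C1 = 1.
R1C2 = 4 − 1 = 3 completes the 4 across.
R2C1 = 3 − 1 = 2 completes the 3 down.
R2C2 = 10 − 2 = 8 completes the 10 across.

1 3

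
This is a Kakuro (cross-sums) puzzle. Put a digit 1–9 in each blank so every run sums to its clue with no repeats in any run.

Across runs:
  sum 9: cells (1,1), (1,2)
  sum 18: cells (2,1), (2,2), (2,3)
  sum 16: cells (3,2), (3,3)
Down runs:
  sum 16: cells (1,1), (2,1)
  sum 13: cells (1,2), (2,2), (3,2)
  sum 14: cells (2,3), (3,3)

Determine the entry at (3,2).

16 in 2 cells must be {7,9}.
The 9 across and the 16 down share only 7, so (1,1) = 7.
(1,2) = 9 − 7 = 2 completes the 9 across.
(2,1) = 16 − 7 = 9 completes the 16 down.
(3,2) = 7: the only remaining digit allowed by both the 16 across and the 13 down.
(3,3) = 16 − 7 = 9 completes the 16 across.
(2,2) = 13 − 9 = 4 completes the 13 down.
(2,3) = 18 − 13 = 5 completes the 18 across.

7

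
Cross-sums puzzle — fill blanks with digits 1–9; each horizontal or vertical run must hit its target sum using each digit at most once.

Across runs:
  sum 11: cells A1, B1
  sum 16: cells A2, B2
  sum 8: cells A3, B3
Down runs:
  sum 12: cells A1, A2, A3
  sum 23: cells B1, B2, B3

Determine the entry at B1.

16 in 2 cells must be {7,9}; 23 in 3 cells must be {6,8,9}.
The 16 across and the 23 down share only 9, so B2 = 9.
Given what's placed, B3 must be 6 to fit the 8 across and 23 down.
B1 = 23 − 15 = 8 completes the 23 down.
A2 = 16 − 9 = 7 completes the 16 across.
A3 = 8 − 6 = 2 completes the 8 across.
A1 = 11 − 8 = 3 completes the 11 across.

8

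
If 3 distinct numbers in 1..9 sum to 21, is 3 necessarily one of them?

Counterexample: {4,8,9} sums to 21 without using 3.

No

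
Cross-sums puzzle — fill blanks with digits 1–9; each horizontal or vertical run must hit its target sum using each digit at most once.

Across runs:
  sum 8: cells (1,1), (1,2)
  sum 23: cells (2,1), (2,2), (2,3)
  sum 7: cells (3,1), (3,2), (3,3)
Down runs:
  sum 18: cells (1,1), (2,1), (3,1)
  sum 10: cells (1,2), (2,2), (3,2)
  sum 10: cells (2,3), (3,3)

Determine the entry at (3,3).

23 in 3 cells must be {6,8,9}; 7 in 3 cells must be {1,2,4}.
Only 6 fits (2,2) under both its across sum 23 and down sum 10.
Given what's placed, (3,2) must be 1 to fit the 7 across and 10 down.
(1,2) = 10 − 7 = 3 completes the 10 down.
(1,1) = 8 − 3 = 5 completes the 8 across.
(2,1) = 9: the only remaining digit allowed by both the 23 across and the 18 down.
(2,3) = 23 − 15 = 8 completes the 23 across.
(3,1) = 18 − 14 = 4 completes the 18 down.
(3,3) = 7 − 5 = 2 completes the 7 across.

2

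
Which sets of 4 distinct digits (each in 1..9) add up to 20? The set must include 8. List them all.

4 distinct digits from 1–9 sum between 10 and 30.
Keeping only sets containing 8.

{1,2,8,9}; {1,4,7,8}; {1,5,6,8}; {2,3,7,8}; {2,4,6,8}; {3,4,5,8}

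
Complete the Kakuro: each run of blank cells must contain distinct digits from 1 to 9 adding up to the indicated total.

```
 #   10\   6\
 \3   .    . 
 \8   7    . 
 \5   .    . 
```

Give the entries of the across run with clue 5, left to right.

3 in 2 cells must be {1,2}; 6 in 3 cells must be {1,2,3}.
R2C2 = 8 − 7 = 1 completes the 8 across.
Given what's placed, R1C2 must be 2 to fit the 3 across and 6 down.
R3C2 = 6 − 3 = 3 completes the 6 down.
R1C1 = 3 − 2 = 1 completes the 3 across.
R3C1 = 5 − 3 = 2 completes the 5 across.

2, 3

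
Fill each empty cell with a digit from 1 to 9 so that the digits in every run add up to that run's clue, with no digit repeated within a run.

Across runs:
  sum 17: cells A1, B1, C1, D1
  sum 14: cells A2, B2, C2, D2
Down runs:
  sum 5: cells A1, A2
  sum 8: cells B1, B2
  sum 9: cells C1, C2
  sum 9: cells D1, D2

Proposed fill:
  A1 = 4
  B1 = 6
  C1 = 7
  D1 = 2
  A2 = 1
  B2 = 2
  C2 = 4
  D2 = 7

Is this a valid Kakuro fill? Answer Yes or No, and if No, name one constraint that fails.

No — the across run A1–D1 sums to 19, not 17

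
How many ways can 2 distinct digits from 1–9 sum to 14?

2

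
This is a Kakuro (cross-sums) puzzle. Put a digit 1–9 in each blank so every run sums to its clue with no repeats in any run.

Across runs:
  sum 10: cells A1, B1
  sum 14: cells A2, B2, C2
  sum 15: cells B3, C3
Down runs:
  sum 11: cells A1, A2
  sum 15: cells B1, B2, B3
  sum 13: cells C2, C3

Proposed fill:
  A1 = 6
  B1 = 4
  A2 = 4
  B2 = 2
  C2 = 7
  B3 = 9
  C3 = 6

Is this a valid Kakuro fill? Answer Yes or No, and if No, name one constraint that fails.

No — the down run A1–A2 sums to 10, not 11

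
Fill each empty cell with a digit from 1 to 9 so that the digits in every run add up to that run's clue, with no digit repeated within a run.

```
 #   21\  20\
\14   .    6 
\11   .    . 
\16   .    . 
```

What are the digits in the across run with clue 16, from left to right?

16 in 2 cells must be {7,9}.
R1C1 = 14 − 6 = 8 completes the 14 across.
Given what's placed, R3C2 must be 9 to fit the 16 across and 20 down.
R2C2 = 20 − 15 = 5 completes the 20 down.
R3C1 = 16 − 9 = 7 completes the 16 across.
R2C1 = 11 − 5 = 6 completes the 11 across.

7 9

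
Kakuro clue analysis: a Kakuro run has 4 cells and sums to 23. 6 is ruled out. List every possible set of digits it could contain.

4 distinct digits from 1–9 sum between 10 and 30.
Dropping sets that contain 6.

{1,5,8,9}; {2,4,8,9}; {2,5,7,9}; {3,4,7,9}; {3,5,7,8}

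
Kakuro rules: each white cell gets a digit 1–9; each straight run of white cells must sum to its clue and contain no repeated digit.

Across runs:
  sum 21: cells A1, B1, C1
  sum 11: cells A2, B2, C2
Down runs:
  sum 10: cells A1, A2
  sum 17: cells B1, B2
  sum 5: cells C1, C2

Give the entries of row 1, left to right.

17 in 2 cells must be {8,9}.
The 21 across and the 5 down share only 4, so C1 = 4.
The 11 across and the 17 down share only 8, so B2 = 8.
C2 = 5 − 4 = 1 completes the 5 down.
B1 = 17 − 8 = 9 completes the 17 down.
A2 = 11 − 9 = 2 completes the 11 across.
A1 = 21 − 13 = 8 completes the 21 across.

8 9 4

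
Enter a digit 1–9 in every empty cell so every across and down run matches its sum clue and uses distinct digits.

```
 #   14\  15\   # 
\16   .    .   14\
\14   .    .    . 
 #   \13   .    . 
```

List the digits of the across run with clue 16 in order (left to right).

16 in 2 cells must be {7,9}.
The 16 across and the 14 down share only 9, so R1C1 = 9.
R1C2 = 16 − 9 = 7 completes the 16 across.
R2C1 = 14 − 9 = 5 completes the 14 down.
No cell is forced outright now. R2C3 can only be 6 or 8 (the digits allowed by both its 14 across and its 14 down). If R2C3 = 8: then R2C2 would have to be in {1} for the 14 across but in {2,3,5,6} for the 15 down — contradiction. So R2C3 = 6.
R2C2 = 14 − 11 = 3 completes the 14 across.
R3C2 = 15 − 10 = 5 completes the 15 down.
R3C3 = 13 − 5 = 8 completes the 13 across.

9 7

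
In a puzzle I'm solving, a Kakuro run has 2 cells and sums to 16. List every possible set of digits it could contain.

{7,9}

2 distinct digits from 1–9 sum between 3 and 17.
Only one set works: {7,9}.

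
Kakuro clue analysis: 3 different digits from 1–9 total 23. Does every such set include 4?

No

The only way to make 23 from 3 distinct digits is {6,8,9}, which does not contain 4.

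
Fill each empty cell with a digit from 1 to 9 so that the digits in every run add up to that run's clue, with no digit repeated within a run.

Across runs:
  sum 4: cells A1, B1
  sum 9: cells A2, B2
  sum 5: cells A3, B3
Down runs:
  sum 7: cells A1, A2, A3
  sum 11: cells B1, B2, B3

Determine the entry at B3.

1

4 in 2 cells must be {1,3}; 7 in 3 cells must be {1,2,4}.
The 4 across and the 7 down share only 1, so A1 = 1.
B1 = 4 − 1 = 3 completes the 4 across.
Nothing is forced directly, so branch on A2, whose candidates are 2 or 4. If A2 = 4: then B2 would have to be in {5} for the 9 across but in {1,2,6,7} for the 11 down — contradiction. So A2 = 2.
B2 = 9 − 2 = 7 completes the 9 across.
A3 = 7 − 3 = 4 completes the 7 down.
B3 = 5 − 4 = 1 completes the 5 across.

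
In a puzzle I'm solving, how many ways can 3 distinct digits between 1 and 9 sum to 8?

2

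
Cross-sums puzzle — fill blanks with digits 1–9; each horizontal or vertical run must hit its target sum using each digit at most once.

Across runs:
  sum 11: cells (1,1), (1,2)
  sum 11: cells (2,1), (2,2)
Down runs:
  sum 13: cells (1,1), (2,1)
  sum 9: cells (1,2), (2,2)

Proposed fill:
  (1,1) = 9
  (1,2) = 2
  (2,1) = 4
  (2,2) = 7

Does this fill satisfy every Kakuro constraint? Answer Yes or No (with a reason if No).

Yes

Across: 9+2=11; 4+7=11. Down: 9+4=13; 2+7=9. No digit repeats within any run.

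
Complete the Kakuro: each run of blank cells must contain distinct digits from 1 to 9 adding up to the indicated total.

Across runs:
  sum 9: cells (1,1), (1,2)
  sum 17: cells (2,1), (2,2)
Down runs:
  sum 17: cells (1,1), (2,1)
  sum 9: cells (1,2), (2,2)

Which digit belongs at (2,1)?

17 in 2 cells must be {8,9}.
The 9 across and the 17 down share only 8, so (1,1) = 8.
(1,2) = 9 − 8 = 1 completes the 9 across.
(2,1) = 17 − 8 = 9 completes the 17 down.
(2,2) = 17 − 9 = 8 completes the 17 across.

9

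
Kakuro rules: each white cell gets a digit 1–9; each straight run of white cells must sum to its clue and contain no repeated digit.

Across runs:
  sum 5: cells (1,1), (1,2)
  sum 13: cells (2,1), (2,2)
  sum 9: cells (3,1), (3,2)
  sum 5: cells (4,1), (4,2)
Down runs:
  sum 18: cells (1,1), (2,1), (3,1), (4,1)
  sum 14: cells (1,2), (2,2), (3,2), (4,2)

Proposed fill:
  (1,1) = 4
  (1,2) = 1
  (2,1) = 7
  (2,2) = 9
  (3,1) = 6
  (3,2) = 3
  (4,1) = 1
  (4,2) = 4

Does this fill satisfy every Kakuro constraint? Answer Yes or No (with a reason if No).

No — the down run (1,2)–(4,2) sums to 17, not 14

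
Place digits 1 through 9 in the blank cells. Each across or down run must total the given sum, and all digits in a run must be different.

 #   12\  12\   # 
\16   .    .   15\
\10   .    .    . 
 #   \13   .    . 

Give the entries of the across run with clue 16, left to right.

9 7

16 in 2 cells must be {7,9}.
Nothing is forced directly, so branch on R2C3, whose candidates are 6 or 7. If R2C3 = 7: then R2C1 would have to be in {1,2} for the 10 across but in {3,4,5,7,8,9} for the 12 down — contradiction. So R2C3 = 6.
R2C1 = 3: the only remaining digit allowed by both the 10 across and the 12 down.
R2C2 = 10 − 9 = 1 completes the 10 across.
R3C3 = 15 − 6 = 9 completes the 15 down.
R1C1 = 12 − 3 = 9 completes the 12 down.
R1C2 = 16 − 9 = 7 completes the 16 across.
R3C2 = 13 − 9 = 4 completes the 13 across.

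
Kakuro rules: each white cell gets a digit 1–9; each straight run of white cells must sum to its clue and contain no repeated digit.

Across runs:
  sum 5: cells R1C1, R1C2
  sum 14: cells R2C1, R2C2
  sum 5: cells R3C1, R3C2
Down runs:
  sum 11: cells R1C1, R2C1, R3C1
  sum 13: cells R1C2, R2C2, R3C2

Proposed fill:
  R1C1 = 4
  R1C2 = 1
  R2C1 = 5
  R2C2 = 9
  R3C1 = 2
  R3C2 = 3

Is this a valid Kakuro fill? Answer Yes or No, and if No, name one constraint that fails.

Across: 4+1=5; 5+9=14; 2+3=5. Down: 4+5+2=11; 1+9+3=13. No digit repeats within any run.

Yes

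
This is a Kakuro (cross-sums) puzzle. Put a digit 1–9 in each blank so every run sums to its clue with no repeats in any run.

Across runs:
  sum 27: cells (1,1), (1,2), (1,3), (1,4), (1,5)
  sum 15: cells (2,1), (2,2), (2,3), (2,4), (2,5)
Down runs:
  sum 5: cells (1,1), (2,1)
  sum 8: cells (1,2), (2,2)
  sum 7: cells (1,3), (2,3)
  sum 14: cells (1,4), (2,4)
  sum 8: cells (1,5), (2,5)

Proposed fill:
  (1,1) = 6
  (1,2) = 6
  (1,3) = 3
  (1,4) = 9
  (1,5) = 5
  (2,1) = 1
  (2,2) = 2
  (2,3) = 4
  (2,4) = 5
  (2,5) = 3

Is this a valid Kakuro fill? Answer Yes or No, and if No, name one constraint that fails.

No — the across run (1,1)–(1,5) sums to 29, not 27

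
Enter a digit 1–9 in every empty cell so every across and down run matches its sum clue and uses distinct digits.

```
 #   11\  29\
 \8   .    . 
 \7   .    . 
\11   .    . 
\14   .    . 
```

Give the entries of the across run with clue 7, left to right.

11 in 4 cells must be {1,2,3,5}; 29 in 4 cells must be {5,7,8,9}.
Only 5 fits R2C2 under both its across sum 7 and down sum 29.
The 14 across and the 11 down share only 5, so R4C1 = 5.
R4C2 = 14 − 5 = 9 completes the 14 across.
R1C2 = 7: the only remaining digit allowed by both the 8 across and the 29 down.
R2C1 = 7 − 5 = 2 completes the 7 across.

2, 5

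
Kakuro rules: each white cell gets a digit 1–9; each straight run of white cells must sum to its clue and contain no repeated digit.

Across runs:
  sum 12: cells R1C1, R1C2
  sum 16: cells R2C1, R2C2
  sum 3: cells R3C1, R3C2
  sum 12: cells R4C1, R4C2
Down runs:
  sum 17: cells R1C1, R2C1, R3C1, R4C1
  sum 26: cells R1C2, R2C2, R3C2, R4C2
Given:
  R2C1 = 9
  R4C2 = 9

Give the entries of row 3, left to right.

1 2

16 in 2 cells must be {7,9}; 3 in 2 cells must be {1,2}.
R2C2 = 16 − 9 = 7 completes the 16 across.
Given what's placed, R3C2 must be 2 to fit the 3 across and 26 down.
R4C1 = 12 − 9 = 3 completes the 12 across.
Given what's placed, R1C1 must be 4 to fit the 12 across and 17 down.
R1C2 = 12 − 4 = 8 completes the 12 across.
R3C1 = 3 − 2 = 1 completes the 3 across.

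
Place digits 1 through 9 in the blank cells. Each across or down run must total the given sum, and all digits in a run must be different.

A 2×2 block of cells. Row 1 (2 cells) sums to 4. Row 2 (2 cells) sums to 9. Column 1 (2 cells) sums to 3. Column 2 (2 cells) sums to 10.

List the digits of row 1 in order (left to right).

1 3

4 in 2 cells must be {1,3}; 3 in 2 cells must be {1,2}.
The 4 across and the 3 down share only 1, so (1,1) = 1.
(1,2) = 4 − 1 = 3 completes the 4 across.
(2,1) = 3 − 1 = 2 completes the 3 down.
(2,2) = 9 − 2 = 7 completes the 9 across.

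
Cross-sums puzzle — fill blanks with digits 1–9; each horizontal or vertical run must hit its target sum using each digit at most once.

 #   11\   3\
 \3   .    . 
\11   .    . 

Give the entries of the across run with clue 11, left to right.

3 in 2 cells must be {1,2}.
The 3 across and the 11 down share only 2, so R1C1 = 2.
R1C2 = 3 − 2 = 1 completes the 3 across.
R2C1 = 11 − 2 = 9 completes the 11 down.
R2C2 = 11 − 9 = 2 completes the 11 across.

9 2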